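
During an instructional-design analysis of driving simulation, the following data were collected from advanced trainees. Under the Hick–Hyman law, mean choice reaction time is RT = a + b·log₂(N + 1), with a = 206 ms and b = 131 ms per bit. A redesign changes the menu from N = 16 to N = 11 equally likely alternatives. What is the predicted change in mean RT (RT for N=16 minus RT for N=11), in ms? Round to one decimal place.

RT(16) = 206 + 131·log₂(17) = 206 + 131·4.0875 = 741.4625 ms.
RT(11) = 206 + 131·log₂(12) = 206 + 131·3.5850 = 675.6350 ms.
Difference = 741.4625 − 675.6350 = 65.8275 ≈ 65.8 ms.

65.8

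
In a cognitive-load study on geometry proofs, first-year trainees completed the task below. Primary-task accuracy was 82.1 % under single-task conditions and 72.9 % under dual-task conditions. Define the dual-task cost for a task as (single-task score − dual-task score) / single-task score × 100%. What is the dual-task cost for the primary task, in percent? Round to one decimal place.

Cost = (82.1 − 72.9) / 82.1 × 100%
     = 9.2000 / 82.1 × 100% = 11.2058%.
≈ 11.2%.

11.2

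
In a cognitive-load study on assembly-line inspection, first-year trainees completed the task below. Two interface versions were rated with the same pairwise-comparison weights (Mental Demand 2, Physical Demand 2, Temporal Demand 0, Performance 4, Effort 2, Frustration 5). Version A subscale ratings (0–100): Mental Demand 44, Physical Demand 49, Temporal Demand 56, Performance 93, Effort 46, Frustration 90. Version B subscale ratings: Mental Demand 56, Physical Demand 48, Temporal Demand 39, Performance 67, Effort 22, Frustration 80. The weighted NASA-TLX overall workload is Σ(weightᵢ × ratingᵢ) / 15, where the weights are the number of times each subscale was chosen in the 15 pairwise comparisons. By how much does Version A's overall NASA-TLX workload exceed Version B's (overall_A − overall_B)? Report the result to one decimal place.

Version A weighted sum = 2·44 + 2·49 + 0·56 + 4·93 + 2·46 + 5·90 = 88 + 98 + 0 + 372 + 92 + 450 = 1100; overall_A = 1100/15 = 73.3333.
Version B weighted sum = 2·56 + 2·48 + 0·39 + 4·67 + 2·22 + 5·80 = 112 + 96 + 0 + 268 + 44 + 400 = 920; overall_B = 920/15 = 61.3333.
Difference = 73.3333 − 61.3333 = 12.0000 ≈ 12.0.

12.0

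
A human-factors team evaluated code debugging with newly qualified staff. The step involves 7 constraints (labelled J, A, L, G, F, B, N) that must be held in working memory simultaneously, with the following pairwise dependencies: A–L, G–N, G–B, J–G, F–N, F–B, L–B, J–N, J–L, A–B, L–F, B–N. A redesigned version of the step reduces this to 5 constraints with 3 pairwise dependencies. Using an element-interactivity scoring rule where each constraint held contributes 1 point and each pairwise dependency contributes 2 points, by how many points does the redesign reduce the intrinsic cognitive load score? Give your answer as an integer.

20

Original: 7 × 1 + 12 × 2 = 7 + 24 = 31.
Redesigned: 5 × 1 + 3 × 2 = 5 + 6 = 11.
Reduction = 31 − 11 = 20.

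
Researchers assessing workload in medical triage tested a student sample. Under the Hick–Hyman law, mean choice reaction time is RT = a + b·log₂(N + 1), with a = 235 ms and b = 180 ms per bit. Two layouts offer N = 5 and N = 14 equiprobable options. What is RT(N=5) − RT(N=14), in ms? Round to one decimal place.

RT(5) = 235 + 180·log₂(6) = 235 + 180·2.5850 = 700.3000 ms.
RT(14) = 235 + 180·log₂(15) = 235 + 180·3.9069 = 938.2420 ms.
Difference = 700.3000 − 938.2420 = -237.9420 ≈ -237.9 ms.

-237.9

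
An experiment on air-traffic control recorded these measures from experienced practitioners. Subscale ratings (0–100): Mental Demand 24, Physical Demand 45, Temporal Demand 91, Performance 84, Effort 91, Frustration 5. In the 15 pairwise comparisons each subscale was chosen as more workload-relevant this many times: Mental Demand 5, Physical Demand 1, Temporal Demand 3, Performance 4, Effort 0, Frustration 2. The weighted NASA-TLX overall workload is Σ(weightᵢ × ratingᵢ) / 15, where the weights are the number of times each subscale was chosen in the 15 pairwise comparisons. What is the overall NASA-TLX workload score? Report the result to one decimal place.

The tallies are the weights (they sum to 15).
Weighted sum = 5·24 + 1·45 + 3·91 + 4·84 + 0·91 + 2·5
            = 120 + 45 + 273 + 336 + 0 + 10 = 784.
Overall workload = 784 / 15 = 52.2667 ≈ 52.3.

52.3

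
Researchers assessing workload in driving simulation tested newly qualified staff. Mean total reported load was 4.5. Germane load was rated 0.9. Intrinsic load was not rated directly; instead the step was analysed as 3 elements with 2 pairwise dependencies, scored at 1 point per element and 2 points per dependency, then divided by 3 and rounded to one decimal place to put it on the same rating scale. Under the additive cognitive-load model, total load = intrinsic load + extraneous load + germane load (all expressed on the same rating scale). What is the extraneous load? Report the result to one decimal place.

Intrinsic (element-interactivity): (3 × 1 + 2 × 2) / 3 = 7 / 3 = 2.3333 → 2.3.
extraneous load = total − intrinsic − germane
             = 4.5 − 2.3 − 0.9 = 1.3.

1.3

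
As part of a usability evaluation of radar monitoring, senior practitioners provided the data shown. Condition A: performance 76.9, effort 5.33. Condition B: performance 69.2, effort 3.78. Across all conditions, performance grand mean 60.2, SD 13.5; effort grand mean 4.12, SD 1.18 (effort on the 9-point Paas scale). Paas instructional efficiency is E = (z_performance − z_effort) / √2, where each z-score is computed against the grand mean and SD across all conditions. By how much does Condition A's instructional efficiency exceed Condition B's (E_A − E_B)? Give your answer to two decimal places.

-0.53

Condition A: z_P = (76.9 − 60.2)/13.5 = 1.2370; z_E = (5.33 − 4.12)/1.18 = 1.0254; E_A = (1.2370 − 1.0254)/√2 = 0.1496.
Condition B: z_P = (69.2 − 60.2)/13.5 = 0.6667; z_E = (3.78 − 4.12)/1.18 = -0.2881; E_B = (0.6667 − (-0.2881))/√2 = 0.6751.
E_A − E_B = 0.1496 − 0.6751 = -0.5255 ≈ -0.53.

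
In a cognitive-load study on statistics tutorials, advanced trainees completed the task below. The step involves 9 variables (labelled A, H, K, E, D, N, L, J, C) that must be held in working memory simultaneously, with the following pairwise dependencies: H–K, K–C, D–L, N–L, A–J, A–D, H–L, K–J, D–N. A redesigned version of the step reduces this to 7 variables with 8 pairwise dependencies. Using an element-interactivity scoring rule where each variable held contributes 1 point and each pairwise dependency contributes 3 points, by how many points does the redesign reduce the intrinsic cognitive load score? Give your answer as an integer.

5

Original: 9 × 1 + 9 × 3 = 9 + 27 = 36.
Redesigned: 7 × 1 + 8 × 3 = 7 + 24 = 31.
Reduction = 36 − 31 = 5.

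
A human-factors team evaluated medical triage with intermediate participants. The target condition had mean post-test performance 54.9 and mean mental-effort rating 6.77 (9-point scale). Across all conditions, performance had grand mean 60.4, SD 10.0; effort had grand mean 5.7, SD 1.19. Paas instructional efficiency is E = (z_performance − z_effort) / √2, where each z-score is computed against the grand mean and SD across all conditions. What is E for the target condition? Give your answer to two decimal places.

-1.02

z_performance = (54.9 − 60.4) / 10.0 = -5.5000 / 10.0 = -0.5500.
z_effort = (6.77 − 5.7) / 1.19 = 1.0700 / 1.19 = 0.8992.
z_P − z_E = -0.5500 − 0.8992 = -1.4492.
E = -1.4492 / √2 = -1.4492 / 1.41421 = -1.0247 ≈ -1.02.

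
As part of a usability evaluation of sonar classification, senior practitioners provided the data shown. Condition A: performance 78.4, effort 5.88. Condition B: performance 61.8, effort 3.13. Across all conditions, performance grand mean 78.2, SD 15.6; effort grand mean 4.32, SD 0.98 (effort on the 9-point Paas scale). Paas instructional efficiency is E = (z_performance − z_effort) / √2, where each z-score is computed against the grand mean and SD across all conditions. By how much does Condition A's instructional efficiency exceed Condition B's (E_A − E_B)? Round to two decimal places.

Condition A: z_P = (78.4 − 78.2)/15.6 = 0.0128; z_E = (5.88 − 4.32)/0.98 = 1.5918; E_A = (0.0128 − 1.5918)/√2 = -1.1165.
Condition B: z_P = (61.8 − 78.2)/15.6 = -1.0513; z_E = (3.13 − 4.32)/0.98 = -1.2143; E_B = (-1.0513 − (-1.2143))/√2 = 0.1153.
E_A − E_B = -1.1165 − 0.1153 = -1.2318 ≈ -1.23.

-1.23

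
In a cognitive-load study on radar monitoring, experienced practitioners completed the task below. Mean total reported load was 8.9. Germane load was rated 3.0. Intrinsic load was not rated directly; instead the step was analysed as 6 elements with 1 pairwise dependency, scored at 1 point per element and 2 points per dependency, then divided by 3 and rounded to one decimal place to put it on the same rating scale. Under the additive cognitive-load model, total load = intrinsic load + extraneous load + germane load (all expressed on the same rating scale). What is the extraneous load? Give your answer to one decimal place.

Intrinsic (element-interactivity): (6 × 1 + 1 × 2) / 3 = 8 / 3 = 2.6667 → 2.7.
extraneous load = total − intrinsic − germane
             = 8.9 − 2.7 − 3.0 = 3.2.

3.2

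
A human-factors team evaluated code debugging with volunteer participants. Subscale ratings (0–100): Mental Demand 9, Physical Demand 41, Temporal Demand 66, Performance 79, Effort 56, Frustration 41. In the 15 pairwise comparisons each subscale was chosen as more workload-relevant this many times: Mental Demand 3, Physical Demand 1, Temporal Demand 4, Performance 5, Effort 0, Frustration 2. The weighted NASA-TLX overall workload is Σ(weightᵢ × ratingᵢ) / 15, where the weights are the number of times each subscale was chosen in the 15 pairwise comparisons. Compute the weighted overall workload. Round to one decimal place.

The tallies are the weights (they sum to 15).
Weighted sum = 3·9 + 1·41 + 4·66 + 5·79 + 0·56 + 2·41
            = 27 + 41 + 264 + 395 + 0 + 82 = 809.
Overall workload = 809 / 15 = 53.9333 ≈ 53.9.

53.9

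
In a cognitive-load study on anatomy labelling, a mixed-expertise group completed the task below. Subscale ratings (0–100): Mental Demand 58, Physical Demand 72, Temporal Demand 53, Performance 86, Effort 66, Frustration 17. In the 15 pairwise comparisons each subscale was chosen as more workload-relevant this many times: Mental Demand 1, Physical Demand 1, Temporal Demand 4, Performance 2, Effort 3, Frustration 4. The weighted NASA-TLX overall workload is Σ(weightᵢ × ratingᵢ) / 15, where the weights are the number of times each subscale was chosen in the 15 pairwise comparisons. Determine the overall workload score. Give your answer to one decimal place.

The tallies are the weights (they sum to 15).
Weighted sum = 1·58 + 1·72 + 4·53 + 2·86 + 3·66 + 4·17
            = 58 + 72 + 212 + 172 + 198 + 68 = 780.
Overall workload = 780 / 15 = 52.0000 ≈ 52.0.

52.0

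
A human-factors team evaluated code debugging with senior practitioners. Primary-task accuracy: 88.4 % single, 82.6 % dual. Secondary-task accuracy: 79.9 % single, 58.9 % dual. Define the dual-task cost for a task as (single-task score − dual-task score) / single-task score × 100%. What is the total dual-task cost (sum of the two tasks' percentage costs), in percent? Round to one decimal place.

Primary cost = (88.4 − 82.6) / 88.4 × 100% = 6.5611%.
Secondary cost = (79.9 − 58.9) / 79.9 × 100% = 26.2829%.
Total = 6.5611% + 26.2829% = 32.8440% ≈ 32.8%.

32.8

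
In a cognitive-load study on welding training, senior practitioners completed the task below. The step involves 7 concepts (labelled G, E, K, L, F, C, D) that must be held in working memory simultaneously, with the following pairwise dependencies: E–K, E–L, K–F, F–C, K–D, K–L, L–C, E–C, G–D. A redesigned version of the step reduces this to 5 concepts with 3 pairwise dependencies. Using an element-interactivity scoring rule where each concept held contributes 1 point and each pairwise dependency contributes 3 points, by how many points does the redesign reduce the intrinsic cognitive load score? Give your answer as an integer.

Original: 7 × 1 + 9 × 3 = 7 + 27 = 34.
Redesigned: 5 × 1 + 3 × 3 = 5 + 9 = 14.
Reduction = 34 − 14 = 20.

20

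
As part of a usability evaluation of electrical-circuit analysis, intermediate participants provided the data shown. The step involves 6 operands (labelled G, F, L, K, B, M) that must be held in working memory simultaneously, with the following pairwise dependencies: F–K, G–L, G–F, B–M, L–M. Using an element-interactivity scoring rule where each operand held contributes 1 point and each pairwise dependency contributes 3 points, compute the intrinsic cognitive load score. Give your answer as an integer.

21

Count of operands held simultaneously: 6.
Count of pairwise dependencies listed: 5.
Element contribution: 6 × 1 = 6.
Interaction contribution: 5 × 3 = 15.
Intrinsic load = 6 + 15 = 21.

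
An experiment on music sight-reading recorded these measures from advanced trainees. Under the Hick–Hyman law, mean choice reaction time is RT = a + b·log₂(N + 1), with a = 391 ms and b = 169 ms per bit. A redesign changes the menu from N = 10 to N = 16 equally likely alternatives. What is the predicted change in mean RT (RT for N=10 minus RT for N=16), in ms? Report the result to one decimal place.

RT(10) = 391 + 169·log₂(11) = 391 + 169·3.4594 = 975.6386 ms.
RT(16) = 391 + 169·log₂(17) = 391 + 169·4.0875 = 1081.7875 ms.
Difference = 975.6386 − 1081.7875 = -106.1489 ≈ -106.1 ms.

-106.1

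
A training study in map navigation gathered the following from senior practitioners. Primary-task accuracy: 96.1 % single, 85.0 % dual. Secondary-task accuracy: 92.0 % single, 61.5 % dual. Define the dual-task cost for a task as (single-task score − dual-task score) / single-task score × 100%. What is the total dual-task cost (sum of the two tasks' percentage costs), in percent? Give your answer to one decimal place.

44.7

Primary cost = (96.1 − 85.0) / 96.1 × 100% = 11.5505%.
Secondary cost = (92.0 − 61.5) / 92.0 × 100% = 33.1522%.
Total = 11.5505% + 33.1522% = 44.7027% ≈ 44.7%.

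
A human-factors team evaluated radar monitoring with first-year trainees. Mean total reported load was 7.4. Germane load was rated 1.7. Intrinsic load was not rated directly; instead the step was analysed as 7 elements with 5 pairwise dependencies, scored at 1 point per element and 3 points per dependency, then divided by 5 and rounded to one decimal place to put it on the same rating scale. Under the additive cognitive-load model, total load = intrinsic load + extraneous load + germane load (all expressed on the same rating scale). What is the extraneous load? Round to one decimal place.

Intrinsic (element-interactivity): (7 × 1 + 5 × 3) / 5 = 22 / 5 = 4.4000 → 4.4.
extraneous load = total − intrinsic − germane
             = 7.4 − 4.4 − 1.7 = 1.3.

1.3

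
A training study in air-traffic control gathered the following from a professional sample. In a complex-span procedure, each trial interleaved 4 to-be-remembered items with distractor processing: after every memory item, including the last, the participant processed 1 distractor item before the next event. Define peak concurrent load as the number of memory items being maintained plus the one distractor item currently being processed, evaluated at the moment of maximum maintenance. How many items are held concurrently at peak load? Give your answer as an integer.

5

Maintenance is greatest during the distractor(s) after memory item 4: all 4 memory items are being held.
One distractor item is concurrently being processed.
Peak concurrent load = 4 + 1 = 5 items.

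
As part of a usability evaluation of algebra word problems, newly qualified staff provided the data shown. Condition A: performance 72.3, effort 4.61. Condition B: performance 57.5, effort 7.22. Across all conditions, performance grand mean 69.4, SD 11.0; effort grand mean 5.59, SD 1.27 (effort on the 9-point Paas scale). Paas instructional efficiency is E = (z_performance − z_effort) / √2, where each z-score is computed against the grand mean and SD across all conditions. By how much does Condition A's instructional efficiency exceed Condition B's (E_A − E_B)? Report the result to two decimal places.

2.40

Condition A: z_P = (72.3 − 69.4)/11.0 = 0.2636; z_E = (4.61 − 5.59)/1.27 = -0.7717; E_A = (0.2636 − (-0.7717))/√2 = 0.7321.
Condition B: z_P = (57.5 − 69.4)/11.0 = -1.0818; z_E = (7.22 − 5.59)/1.27 = 1.2835; E_B = (-1.0818 − 1.2835)/√2 = -1.6725.
E_A − E_B = 0.7321 − (-1.6725) = 2.4046 ≈ 2.40.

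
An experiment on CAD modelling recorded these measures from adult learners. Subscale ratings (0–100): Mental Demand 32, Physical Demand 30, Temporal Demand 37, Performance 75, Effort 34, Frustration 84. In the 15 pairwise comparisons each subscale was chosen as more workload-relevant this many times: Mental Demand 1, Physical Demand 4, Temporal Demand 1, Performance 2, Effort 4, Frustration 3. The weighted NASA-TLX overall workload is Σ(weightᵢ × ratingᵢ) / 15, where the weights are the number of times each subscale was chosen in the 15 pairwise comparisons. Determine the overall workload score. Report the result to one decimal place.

The tallies are the weights (they sum to 15).
Weighted sum = 1·32 + 4·30 + 1·37 + 2·75 + 4·34 + 3·84
            = 32 + 120 + 37 + 150 + 136 + 252 = 727.
Overall workload = 727 / 15 = 48.4667 ≈ 48.5.

48.5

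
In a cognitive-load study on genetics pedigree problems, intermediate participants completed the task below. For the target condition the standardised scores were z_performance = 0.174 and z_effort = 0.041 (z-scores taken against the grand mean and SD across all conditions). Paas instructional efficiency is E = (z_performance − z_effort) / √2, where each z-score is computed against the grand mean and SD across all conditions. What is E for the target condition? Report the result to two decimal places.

z_P − z_E = 0.174 − 0.041 = 0.1330.
E = 0.1330 / √2 = 0.1330 / 1.41421 = 0.0940 ≈ 0.09.

0.09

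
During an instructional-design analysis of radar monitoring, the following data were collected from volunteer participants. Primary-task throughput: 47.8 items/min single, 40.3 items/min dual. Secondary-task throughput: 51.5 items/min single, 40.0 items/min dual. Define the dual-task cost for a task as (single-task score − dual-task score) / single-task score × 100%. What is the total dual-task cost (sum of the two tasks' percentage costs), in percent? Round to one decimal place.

38.0

Primary cost = (47.8 − 40.3) / 47.8 × 100% = 15.6904%.
Secondary cost = (51.5 − 40.0) / 51.5 × 100% = 22.3301%.
Total = 15.6904% + 22.3301% = 38.0205% ≈ 38.0%.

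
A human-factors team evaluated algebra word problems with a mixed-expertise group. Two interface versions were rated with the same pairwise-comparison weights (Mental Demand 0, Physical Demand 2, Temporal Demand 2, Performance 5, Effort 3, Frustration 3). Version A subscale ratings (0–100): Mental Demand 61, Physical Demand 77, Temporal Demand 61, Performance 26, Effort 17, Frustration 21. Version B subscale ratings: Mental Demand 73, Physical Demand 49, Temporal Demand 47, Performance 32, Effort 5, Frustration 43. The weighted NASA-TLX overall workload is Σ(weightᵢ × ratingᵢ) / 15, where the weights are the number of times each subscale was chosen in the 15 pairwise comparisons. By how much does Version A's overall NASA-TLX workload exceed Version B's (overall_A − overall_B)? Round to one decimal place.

1.6

Version A weighted sum = 0·61 + 2·77 + 2·61 + 5·26 + 3·17 + 3·21 = 0 + 154 + 122 + 130 + 51 + 63 = 520; overall_A = 520/15 = 34.6667.
Version B weighted sum = 0·73 + 2·49 + 2·47 + 5·32 + 3·5 + 3·43 = 0 + 98 + 94 + 160 + 15 + 129 = 496; overall_B = 496/15 = 33.0667.
Difference = 34.6667 − 33.0667 = 1.6000 ≈ 1.6.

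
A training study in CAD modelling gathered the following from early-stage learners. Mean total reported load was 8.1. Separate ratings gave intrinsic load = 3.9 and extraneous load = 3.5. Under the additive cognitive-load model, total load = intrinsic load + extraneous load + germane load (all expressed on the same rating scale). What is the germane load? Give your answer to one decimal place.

0.7

germane load = total − intrinsic − extraneous
             = 8.1 − 3.9 − 3.5 = 0.7.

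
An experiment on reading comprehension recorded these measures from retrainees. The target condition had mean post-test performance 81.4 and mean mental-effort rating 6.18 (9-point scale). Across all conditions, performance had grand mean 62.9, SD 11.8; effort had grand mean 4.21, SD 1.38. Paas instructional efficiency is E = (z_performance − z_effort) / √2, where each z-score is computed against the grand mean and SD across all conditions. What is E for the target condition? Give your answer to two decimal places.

z_performance = (81.4 − 62.9) / 11.8 = 18.5000 / 11.8 = 1.5678.
z_effort = (6.18 − 4.21) / 1.38 = 1.9700 / 1.38 = 1.4275.
z_P − z_E = 1.5678 − 1.4275 = 0.1403.
E = 0.1403 / √2 = 0.1403 / 1.41421 = 0.0992 ≈ 0.10.

0.10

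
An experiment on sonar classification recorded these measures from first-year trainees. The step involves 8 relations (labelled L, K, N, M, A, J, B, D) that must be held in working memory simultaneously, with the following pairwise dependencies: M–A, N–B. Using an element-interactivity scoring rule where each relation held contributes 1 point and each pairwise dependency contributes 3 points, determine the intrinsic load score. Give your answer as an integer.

14

Count of relations held simultaneously: 8.
Count of pairwise dependencies listed: 2.
Element contribution: 8 × 1 = 8.
Interaction contribution: 2 × 3 = 6.
Intrinsic load = 8 + 6 = 14.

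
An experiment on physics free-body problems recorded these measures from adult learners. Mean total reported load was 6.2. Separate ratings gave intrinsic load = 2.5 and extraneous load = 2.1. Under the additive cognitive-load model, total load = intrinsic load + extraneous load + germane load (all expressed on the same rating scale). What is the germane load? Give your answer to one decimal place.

germane load = total − intrinsic − extraneous
             = 6.2 − 2.5 − 2.1 = 1.6.

1.6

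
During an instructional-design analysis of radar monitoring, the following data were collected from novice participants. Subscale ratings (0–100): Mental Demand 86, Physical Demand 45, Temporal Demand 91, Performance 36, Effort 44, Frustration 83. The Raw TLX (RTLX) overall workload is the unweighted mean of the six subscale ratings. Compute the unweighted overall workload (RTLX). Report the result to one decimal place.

64.2

Sum of ratings = 86 + 45 + 91 + 36 + 44 + 83 = 385.
RTLX = 385 / 6 = 64.1667 ≈ 64.2.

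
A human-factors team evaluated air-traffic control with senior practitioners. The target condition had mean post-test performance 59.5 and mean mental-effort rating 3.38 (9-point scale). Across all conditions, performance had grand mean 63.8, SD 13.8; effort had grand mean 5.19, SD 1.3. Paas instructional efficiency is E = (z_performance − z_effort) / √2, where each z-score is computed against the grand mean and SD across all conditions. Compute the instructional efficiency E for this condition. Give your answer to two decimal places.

z_performance = (59.5 − 63.8) / 13.8 = -4.3000 / 13.8 = -0.3116.
z_effort = (3.38 − 5.19) / 1.3 = -1.8100 / 1.3 = -1.3923.
z_P − z_E = -0.3116 − (-1.3923) = 1.0807.
E = 1.0807 / √2 = 1.0807 / 1.41421 = 0.7642 ≈ 0.76.

0.76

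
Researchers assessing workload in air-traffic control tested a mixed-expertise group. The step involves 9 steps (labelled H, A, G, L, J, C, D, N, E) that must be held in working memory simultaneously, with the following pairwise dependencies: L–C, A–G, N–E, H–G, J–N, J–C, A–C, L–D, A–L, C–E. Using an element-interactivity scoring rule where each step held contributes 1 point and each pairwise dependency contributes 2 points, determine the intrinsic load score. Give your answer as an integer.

29

Count of steps held simultaneously: 9.
Count of pairwise dependencies listed: 10.
Element contribution: 9 × 1 = 9.
Interaction contribution: 10 × 2 = 20.
Intrinsic load = 9 + 20 = 29.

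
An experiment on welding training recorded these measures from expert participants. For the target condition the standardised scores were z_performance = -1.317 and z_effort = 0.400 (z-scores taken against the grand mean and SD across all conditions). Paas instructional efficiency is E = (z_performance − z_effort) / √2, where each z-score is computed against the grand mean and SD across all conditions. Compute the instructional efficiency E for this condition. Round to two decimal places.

-1.21

z_P − z_E = -1.317 − 0.400 = -1.7170.
E = -1.7170 / √2 = -1.7170 / 1.41421 = -1.2141 ≈ -1.21.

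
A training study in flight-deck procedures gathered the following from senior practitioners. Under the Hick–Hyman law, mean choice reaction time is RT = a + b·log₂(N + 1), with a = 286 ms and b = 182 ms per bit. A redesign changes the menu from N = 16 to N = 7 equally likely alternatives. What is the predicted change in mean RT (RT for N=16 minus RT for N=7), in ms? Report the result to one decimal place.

RT(16) = 286 + 182·log₂(17) = 286 + 182·4.0875 = 1029.9250 ms.
RT(7) = 286 + 182·log₂(8) = 286 + 182·3.0000 = 832.0000 ms.
Difference = 1029.9250 − 832.0000 = 197.9250 ≈ 197.9 ms.

197.9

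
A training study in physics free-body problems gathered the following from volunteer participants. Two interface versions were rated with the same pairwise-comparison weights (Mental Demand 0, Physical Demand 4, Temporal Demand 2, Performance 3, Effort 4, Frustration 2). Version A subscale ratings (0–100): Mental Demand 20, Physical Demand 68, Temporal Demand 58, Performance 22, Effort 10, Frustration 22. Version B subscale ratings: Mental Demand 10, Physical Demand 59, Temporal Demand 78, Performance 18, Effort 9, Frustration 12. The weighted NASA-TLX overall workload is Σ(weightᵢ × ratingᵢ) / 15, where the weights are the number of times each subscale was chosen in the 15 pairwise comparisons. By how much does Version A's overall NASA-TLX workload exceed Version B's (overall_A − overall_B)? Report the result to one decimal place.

2.1

Version A weighted sum = 0·20 + 4·68 + 2·58 + 3·22 + 4·10 + 2·22 = 0 + 272 + 116 + 66 + 40 + 44 = 538; overall_A = 538/15 = 35.8667.
Version B weighted sum = 0·10 + 4·59 + 2·78 + 3·18 + 4·9 + 2·12 = 0 + 236 + 156 + 54 + 36 + 24 = 506; overall_B = 506/15 = 33.7333.
Difference = 35.8667 − 33.7333 = 2.1334 ≈ 2.1.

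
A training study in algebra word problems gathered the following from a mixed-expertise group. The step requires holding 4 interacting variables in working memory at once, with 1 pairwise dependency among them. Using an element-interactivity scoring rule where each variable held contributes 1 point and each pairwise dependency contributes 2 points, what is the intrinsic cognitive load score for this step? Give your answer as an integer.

6

Element contribution: 4 × 1 = 4.
Interaction contribution: 1 × 2 = 2.
Intrinsic load = 4 + 2 = 6.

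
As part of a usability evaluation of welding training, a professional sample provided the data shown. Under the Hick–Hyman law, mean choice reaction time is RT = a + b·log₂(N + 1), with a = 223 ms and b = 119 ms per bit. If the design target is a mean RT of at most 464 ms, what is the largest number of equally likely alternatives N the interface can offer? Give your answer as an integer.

3

Set 223 + 119·log₂(N + 1) ≤ 464.
log₂(N + 1) ≤ (464 − 223) / 119 = 2.0252.
N + 1 ≤ 2^2.0252 = 4.0705.
N ≤ 3.0705, so the largest integer N is 3.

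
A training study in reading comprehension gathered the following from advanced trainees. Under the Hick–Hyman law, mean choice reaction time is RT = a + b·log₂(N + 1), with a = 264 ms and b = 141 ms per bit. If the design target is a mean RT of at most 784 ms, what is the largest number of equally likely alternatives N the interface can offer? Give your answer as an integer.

Set 264 + 141·log₂(N + 1) ≤ 784.
log₂(N + 1) ≤ (784 − 264) / 141 = 3.6879.
N + 1 ≤ 2^3.6879 = 12.8875.
N ≤ 11.8875, so the largest integer N is 11.

11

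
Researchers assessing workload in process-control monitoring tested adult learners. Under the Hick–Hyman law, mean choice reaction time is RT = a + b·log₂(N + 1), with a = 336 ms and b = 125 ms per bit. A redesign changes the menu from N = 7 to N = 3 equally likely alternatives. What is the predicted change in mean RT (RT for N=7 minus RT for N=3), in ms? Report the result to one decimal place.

RT(7) = 336 + 125·log₂(8) = 336 + 125·3.0000 = 711.0000 ms.
RT(3) = 336 + 125·log₂(4) = 336 + 125·2.0000 = 586.0000 ms.
Difference = 711.0000 − 586.0000 = 125.0000 ≈ 125.0 ms.

125.0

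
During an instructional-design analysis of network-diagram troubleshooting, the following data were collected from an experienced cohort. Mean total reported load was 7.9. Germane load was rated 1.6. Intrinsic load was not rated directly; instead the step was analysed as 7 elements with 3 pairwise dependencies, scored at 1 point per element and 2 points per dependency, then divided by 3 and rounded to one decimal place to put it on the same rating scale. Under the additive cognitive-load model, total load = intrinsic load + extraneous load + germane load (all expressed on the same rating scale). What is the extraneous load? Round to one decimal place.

2.0

Intrinsic (element-interactivity): (7 × 1 + 3 × 2) / 3 = 13 / 3 = 4.3333 → 4.3.
extraneous load = total − intrinsic − germane
             = 7.9 − 4.3 − 1.6 = 2.0.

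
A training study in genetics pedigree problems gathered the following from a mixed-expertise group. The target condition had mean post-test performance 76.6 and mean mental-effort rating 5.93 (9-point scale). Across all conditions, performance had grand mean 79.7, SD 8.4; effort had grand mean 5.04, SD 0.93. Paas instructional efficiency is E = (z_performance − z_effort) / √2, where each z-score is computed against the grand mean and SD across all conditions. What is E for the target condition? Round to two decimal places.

-0.94

z_performance = (76.6 − 79.7) / 8.4 = -3.1000 / 8.4 = -0.3690.
z_effort = (5.93 − 5.04) / 0.93 = 0.8900 / 0.93 = 0.9570.
z_P − z_E = -0.3690 − 0.9570 = -1.3260.
E = -1.3260 / √2 = -1.3260 / 1.41421 = -0.9376 ≈ -0.94.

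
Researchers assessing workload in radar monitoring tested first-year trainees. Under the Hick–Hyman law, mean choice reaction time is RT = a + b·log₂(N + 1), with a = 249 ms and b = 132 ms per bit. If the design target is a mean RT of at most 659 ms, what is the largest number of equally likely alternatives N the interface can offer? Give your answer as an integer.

Set 249 + 132·log₂(N + 1) ≤ 659.
log₂(N + 1) ≤ (659 − 249) / 132 = 3.1061.
N + 1 ≤ 2^3.1061 = 8.6105.
N ≤ 7.6105, so the largest integer N is 7.

7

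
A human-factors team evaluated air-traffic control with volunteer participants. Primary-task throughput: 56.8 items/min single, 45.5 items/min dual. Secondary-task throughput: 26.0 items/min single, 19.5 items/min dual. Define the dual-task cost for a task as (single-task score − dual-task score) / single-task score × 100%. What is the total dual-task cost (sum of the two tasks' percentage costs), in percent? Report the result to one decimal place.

44.9

Primary cost = (56.8 − 45.5) / 56.8 × 100% = 19.8944%.
Secondary cost = (26.0 − 19.5) / 26.0 × 100% = 25.0000%.
Total = 19.8944% + 25.0000% = 44.8944% ≈ 44.9%.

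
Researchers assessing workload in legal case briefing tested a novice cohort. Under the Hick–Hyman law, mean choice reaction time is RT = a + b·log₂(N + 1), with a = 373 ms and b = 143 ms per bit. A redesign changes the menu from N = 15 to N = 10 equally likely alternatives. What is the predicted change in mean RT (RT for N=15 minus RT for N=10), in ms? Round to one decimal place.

RT(15) = 373 + 143·log₂(16) = 373 + 143·4.0000 = 945.0000 ms.
RT(10) = 373 + 143·log₂(11) = 373 + 143·3.4594 = 867.6942 ms.
Difference = 945.0000 − 867.6942 = 77.3058 ≈ 77.3 ms.

77.3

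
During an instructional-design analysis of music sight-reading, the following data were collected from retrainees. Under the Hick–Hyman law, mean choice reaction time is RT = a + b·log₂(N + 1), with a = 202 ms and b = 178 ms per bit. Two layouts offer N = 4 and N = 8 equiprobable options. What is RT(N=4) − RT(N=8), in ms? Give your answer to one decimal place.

-150.9

RT(4) = 202 + 178·log₂(5) = 202 + 178·2.3219 = 615.2982 ms.
RT(8) = 202 + 178·log₂(9) = 202 + 178·3.1699 = 766.2422 ms.
Difference = 615.2982 − 766.2422 = -150.9440 ≈ -150.9 ms.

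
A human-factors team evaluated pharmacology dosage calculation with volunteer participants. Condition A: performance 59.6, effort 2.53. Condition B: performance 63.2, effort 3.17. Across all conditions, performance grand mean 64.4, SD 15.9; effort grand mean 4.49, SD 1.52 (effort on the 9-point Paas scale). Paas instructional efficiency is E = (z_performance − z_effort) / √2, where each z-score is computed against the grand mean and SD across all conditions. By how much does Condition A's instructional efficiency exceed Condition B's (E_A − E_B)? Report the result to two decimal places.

Condition A: z_P = (59.6 − 64.4)/15.9 = -0.3019; z_E = (2.53 − 4.49)/1.52 = -1.2895; E_A = (-0.3019 − (-1.2895))/√2 = 0.6983.
Condition B: z_P = (63.2 − 64.4)/15.9 = -0.0755; z_E = (3.17 − 4.49)/1.52 = -0.8684; E_B = (-0.0755 − (-0.8684))/√2 = 0.5607.
E_A − E_B = 0.6983 − 0.5607 = 0.1376 ≈ 0.14.

0.14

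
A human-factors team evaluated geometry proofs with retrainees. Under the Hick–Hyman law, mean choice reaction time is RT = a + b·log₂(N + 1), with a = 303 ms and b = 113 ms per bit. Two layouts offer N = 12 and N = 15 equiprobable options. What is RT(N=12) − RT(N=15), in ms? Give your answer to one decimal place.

-33.9

RT(12) = 303 + 113·log₂(13) = 303 + 113·3.7004 = 721.1452 ms.
RT(15) = 303 + 113·log₂(16) = 303 + 113·4.0000 = 755.0000 ms.
Difference = 721.1452 − 755.0000 = -33.8548 ≈ -33.9 ms.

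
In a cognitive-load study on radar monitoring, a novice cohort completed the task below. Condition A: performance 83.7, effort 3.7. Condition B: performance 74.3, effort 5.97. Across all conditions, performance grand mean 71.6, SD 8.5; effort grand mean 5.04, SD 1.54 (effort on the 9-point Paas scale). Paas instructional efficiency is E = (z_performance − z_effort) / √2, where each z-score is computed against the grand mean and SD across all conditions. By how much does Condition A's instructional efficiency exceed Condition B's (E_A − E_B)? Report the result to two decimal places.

Condition A: z_P = (83.7 − 71.6)/8.5 = 1.4235; z_E = (3.7 − 5.04)/1.54 = -0.8701; E_A = (1.4235 − (-0.8701))/√2 = 1.6218.
Condition B: z_P = (74.3 − 71.6)/8.5 = 0.3176; z_E = (5.97 − 5.04)/1.54 = 0.6039; E_B = (0.3176 − 0.6039)/√2 = -0.2024.
E_A − E_B = 1.6218 − (-0.2024) = 1.8242 ≈ 1.82.

1.82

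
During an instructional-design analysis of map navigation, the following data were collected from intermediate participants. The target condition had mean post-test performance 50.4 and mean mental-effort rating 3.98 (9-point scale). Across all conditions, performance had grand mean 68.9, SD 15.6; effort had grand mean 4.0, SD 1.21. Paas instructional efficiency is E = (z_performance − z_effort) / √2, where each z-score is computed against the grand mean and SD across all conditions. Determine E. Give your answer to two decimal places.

-0.83

z_performance = (50.4 − 68.9) / 15.6 = -18.5000 / 15.6 = -1.1859.
z_effort = (3.98 − 4.0) / 1.21 = -0.0200 / 1.21 = -0.0165.
z_P − z_E = -1.1859 − (-0.0165) = -1.1694.
E = -1.1694 / √2 = -1.1694 / 1.41421 = -0.8269 ≈ -0.83.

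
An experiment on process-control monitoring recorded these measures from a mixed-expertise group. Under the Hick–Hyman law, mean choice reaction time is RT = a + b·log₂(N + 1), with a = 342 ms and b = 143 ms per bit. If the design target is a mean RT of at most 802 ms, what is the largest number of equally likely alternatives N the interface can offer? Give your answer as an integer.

8

Set 342 + 143·log₂(N + 1) ≤ 802.
log₂(N + 1) ≤ (802 − 342) / 143 = 3.2168.
N + 1 ≤ 2^3.2168 = 9.2972.
N ≤ 8.2972, so the largest integer N is 8.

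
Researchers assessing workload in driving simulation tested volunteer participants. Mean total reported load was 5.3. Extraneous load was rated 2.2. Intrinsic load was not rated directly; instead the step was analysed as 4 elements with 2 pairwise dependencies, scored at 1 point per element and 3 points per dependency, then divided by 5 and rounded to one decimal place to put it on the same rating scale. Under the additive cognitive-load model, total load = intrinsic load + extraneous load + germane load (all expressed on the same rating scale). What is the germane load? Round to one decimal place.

1.1

Intrinsic (element-interactivity): (4 × 1 + 2 × 3) / 5 = 10 / 5 = 2.0000 → 2.0.
germane load = total − intrinsic − extraneous
             = 5.3 − 2.0 − 2.2 = 1.1.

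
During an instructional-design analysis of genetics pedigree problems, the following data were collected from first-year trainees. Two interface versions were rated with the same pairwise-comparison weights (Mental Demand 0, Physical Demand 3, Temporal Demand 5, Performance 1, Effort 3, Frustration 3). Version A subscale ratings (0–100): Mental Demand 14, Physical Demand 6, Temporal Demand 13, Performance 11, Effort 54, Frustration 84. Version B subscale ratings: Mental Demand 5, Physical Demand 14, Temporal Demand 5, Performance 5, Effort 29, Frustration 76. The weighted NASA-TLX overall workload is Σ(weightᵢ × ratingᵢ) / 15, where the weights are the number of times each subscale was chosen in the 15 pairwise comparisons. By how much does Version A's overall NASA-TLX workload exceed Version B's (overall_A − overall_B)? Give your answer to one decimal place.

Version A weighted sum = 0·14 + 3·6 + 5·13 + 1·11 + 3·54 + 3·84 = 0 + 18 + 65 + 11 + 162 + 252 = 508; overall_A = 508/15 = 33.8667.
Version B weighted sum = 0·5 + 3·14 + 5·5 + 1·5 + 3·29 + 3·76 = 0 + 42 + 25 + 5 + 87 + 228 = 387; overall_B = 387/15 = 25.8000.
Difference = 33.8667 − 25.8000 = 8.0667 ≈ 8.1.

8.1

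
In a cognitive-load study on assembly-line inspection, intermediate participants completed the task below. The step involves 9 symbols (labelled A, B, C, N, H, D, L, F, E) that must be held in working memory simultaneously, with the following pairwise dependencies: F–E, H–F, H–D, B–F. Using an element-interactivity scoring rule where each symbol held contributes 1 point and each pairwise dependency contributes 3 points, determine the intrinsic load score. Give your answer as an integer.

21

Count of symbols held simultaneously: 9.
Count of pairwise dependencies listed: 4.
Element contribution: 9 × 1 = 9.
Interaction contribution: 4 × 3 = 12.
Intrinsic load = 9 + 12 = 21.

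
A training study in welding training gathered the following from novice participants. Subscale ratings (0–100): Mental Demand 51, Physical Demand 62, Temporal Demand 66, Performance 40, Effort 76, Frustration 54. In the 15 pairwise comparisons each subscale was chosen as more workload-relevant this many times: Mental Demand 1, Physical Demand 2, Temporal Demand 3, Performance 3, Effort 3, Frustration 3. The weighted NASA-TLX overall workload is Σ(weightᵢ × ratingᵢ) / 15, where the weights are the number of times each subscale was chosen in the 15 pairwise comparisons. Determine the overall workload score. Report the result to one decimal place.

58.9

The tallies are the weights (they sum to 15).
Weighted sum = 1·51 + 2·62 + 3·66 + 3·40 + 3·76 + 3·54
            = 51 + 124 + 198 + 120 + 228 + 162 = 883.
Overall workload = 883 / 15 = 58.8667 ≈ 58.9.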